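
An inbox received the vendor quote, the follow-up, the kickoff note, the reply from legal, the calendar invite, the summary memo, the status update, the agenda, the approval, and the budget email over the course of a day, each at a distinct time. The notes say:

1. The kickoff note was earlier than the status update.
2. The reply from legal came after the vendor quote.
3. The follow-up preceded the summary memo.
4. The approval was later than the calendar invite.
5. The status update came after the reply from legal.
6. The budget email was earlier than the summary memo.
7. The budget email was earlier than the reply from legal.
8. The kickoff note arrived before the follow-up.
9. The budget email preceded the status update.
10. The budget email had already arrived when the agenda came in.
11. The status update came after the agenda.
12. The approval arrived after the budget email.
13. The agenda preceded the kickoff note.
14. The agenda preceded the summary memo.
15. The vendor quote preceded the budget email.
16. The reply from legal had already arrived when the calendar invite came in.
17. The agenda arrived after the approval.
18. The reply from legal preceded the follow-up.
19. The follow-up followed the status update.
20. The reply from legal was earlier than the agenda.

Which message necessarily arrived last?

Every other message has a chain of constraints placing it before the summary memo, so the summary memo is last.

the summary memo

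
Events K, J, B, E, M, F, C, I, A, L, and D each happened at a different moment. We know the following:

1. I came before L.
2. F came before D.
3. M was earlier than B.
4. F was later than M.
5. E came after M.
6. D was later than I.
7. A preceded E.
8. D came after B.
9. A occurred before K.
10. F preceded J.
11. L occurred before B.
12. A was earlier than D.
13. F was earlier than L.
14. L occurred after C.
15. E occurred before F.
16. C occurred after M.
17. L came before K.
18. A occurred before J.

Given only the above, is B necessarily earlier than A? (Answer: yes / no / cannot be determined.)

Tracing the constraints gives A → E → F → L → B, so A must come before B.
That means B cannot be before A.

no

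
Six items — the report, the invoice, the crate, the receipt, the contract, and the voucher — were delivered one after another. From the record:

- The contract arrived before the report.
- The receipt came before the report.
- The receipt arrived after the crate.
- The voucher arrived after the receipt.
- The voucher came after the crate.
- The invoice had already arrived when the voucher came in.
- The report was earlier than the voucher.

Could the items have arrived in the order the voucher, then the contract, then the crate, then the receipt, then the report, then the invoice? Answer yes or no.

The constraints require the crate before the voucher, but in the proposed sequence the voucher appears ahead of the crate. That one violation is enough.

no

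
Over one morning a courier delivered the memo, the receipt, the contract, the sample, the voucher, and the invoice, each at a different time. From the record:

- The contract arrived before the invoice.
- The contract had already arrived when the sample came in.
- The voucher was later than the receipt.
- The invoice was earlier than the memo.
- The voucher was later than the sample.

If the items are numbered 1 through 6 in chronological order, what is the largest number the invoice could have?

The invoice must come before the memo — 1 item forced after it.
Everything else can be placed before the invoice in some valid order, so the invoice can sit as late as position 6 − 1 = 5.

5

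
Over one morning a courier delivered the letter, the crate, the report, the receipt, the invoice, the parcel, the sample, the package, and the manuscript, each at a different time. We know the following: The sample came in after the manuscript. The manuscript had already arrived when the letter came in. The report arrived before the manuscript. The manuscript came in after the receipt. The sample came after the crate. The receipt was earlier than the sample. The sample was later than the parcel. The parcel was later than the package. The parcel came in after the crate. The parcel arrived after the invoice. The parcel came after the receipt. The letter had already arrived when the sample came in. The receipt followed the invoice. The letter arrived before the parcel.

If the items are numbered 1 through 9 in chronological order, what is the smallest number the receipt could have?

The invoice must come before the receipt — 1 forced predecessor.
Nothing else is forced ahead of the receipt, so its earliest slot is position 1 + 1 = 2.

2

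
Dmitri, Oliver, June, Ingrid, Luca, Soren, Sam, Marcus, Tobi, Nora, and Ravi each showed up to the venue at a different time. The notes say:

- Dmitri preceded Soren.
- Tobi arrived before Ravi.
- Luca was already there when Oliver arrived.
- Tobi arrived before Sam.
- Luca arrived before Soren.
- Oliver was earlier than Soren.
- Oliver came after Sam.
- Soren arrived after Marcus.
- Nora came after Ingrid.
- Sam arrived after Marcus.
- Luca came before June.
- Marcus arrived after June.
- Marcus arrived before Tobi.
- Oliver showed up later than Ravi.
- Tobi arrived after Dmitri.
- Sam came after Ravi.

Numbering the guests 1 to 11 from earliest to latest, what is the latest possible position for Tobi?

Tobi must come before Oliver, Ravi, Sam, and Soren — 4 guests forced after them.
Everything else can be placed before Tobi in some valid order, so Tobi can sit as late as position 11 − 4 = 7.

7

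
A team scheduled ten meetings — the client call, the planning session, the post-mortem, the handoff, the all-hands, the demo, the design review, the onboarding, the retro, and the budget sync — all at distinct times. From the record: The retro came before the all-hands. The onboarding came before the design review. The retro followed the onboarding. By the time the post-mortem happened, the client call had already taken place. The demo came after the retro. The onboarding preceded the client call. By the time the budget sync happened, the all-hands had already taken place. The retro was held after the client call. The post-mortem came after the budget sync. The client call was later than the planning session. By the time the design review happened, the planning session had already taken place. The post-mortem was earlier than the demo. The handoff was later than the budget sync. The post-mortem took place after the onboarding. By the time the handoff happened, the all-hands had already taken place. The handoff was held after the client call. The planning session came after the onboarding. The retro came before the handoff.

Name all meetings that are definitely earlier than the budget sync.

Directly stated before the budget sync: the all-hands.
The client call reaches the budget sync via the client call → the retro → the all-hands → the budget sync.
The onboarding reaches the budget sync via the onboarding → the retro → the all-hands → the budget sync.
The planning session reaches the budget sync via the planning session → the client call → the retro → the all-hands → the budget sync.
Likewise the retro reaches the budget sync by chaining the stated constraints.

the all-hands, the client call, the onboarding, the planning session, the retro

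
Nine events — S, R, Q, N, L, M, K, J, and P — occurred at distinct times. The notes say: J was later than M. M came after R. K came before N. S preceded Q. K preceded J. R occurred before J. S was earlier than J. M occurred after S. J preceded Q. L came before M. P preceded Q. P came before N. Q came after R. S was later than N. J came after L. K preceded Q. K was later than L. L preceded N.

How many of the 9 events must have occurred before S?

4

Directly stated before S: N.
K reaches S via K → N → S.
L reaches S via L → N → S.
P reaches S via P → N → S.
No chain forces R (or any of the others) ahead of S.
That's K, L, N, and P — 4 in all.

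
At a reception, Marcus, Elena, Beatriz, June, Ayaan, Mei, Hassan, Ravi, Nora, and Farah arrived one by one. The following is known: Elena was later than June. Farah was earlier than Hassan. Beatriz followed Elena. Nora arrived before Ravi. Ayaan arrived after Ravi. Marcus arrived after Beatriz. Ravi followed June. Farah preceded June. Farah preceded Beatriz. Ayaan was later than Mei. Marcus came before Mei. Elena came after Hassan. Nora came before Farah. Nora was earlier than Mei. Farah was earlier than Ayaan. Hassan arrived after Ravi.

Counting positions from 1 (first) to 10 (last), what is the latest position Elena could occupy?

Elena must come before Ayaan, Beatriz, Marcus, and Mei — 4 guests forced after them.
Everything else can be placed before Elena in some valid order, so Elena can sit as late as position 10 − 4 = 6.

6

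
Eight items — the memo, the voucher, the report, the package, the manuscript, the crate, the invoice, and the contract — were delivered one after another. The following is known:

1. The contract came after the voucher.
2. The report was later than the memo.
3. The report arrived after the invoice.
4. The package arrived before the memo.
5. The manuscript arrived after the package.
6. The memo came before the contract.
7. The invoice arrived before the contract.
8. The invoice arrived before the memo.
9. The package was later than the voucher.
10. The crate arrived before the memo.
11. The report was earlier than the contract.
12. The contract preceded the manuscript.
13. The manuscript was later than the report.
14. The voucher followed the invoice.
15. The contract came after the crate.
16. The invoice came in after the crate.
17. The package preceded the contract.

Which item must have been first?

the crate

The crate has a chain of constraints placing it before every other item, so the crate must be first.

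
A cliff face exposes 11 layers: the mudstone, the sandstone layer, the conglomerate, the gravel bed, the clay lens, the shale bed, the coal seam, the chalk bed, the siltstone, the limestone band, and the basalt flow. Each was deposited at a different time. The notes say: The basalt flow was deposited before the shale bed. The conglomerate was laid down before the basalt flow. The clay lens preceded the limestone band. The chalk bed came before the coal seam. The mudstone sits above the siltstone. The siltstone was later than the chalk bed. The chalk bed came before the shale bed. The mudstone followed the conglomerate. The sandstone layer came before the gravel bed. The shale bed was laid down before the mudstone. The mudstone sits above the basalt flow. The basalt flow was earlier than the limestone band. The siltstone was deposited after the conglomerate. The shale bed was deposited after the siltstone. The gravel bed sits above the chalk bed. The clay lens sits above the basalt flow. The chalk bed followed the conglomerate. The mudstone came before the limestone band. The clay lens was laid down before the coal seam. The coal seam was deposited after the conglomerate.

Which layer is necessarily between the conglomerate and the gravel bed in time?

the chalk bed

Tracing the constraints gives the conglomerate → the chalk bed → the gravel bed, so the chalk bed sits after the conglomerate and before the gravel bed.
No other layer is forced both after the conglomerate and before the gravel bed.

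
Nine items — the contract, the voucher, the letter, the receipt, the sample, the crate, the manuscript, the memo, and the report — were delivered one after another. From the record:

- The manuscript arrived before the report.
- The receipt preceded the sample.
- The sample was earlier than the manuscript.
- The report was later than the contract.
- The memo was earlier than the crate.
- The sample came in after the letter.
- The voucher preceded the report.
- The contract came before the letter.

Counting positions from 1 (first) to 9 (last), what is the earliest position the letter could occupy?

The contract must come before the letter — 1 forced predecessor.
Nothing else is forced ahead of the letter, so its earliest slot is position 1 + 1 = 2.

2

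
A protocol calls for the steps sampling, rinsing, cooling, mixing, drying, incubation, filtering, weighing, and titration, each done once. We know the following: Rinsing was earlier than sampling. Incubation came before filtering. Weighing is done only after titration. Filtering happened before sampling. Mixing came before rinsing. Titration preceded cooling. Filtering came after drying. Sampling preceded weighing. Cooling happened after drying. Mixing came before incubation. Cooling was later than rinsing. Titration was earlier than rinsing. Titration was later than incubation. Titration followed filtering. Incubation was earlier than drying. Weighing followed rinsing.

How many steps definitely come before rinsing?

Directly stated before rinsing: mixing and titration.
Drying reaches rinsing via drying → filtering → titration → rinsing.
Filtering reaches rinsing via filtering → titration → rinsing.
Incubation reaches rinsing via incubation → titration → rinsing.
That's drying, filtering, incubation, mixing, and titration — 5 in all.

5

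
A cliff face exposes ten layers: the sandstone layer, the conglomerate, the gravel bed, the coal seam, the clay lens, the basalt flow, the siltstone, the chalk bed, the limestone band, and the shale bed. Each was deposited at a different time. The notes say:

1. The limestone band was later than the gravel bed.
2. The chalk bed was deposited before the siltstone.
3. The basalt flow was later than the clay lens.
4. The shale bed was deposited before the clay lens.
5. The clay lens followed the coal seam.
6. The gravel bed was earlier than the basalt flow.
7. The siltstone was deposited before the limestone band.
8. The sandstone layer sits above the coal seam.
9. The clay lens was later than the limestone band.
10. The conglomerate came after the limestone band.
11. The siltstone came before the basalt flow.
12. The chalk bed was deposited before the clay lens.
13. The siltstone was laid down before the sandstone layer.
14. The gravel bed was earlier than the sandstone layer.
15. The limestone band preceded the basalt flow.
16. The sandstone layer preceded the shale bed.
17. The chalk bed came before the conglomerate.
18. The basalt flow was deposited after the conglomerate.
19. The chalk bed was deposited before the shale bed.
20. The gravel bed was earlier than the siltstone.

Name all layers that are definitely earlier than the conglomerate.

Directly stated before the conglomerate: the chalk bed and the limestone band.
The gravel bed reaches the conglomerate via the gravel bed → the limestone band → the conglomerate.
The siltstone reaches the conglomerate via the siltstone → the limestone band → the conglomerate.

the chalk bed, the gravel bed, the limestone band, the siltstone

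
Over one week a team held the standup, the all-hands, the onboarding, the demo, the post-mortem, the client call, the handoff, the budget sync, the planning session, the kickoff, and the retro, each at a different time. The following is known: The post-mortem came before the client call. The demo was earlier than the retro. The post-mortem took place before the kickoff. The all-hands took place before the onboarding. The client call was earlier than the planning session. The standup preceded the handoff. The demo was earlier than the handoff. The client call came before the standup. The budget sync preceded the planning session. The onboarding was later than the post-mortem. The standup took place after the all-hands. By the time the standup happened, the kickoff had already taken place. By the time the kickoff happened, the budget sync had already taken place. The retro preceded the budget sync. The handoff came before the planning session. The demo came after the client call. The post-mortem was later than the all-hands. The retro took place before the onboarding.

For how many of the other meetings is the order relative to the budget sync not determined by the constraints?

1

Forced before the budget sync: the all-hands, the client call, the demo, the post-mortem, and the retro; forced after the budget sync: the handoff, the kickoff, the planning session, and the standup.
That leaves the onboarding with no forced order relative to the budget sync — 1.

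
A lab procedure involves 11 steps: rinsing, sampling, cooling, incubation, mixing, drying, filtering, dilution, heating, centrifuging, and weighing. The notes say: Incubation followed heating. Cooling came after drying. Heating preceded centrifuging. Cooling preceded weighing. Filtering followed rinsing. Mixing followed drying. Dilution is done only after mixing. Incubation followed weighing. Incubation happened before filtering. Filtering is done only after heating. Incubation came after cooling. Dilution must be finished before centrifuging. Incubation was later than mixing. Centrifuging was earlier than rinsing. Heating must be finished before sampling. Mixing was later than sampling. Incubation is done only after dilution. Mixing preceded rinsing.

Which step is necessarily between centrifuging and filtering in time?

Tracing the constraints gives centrifuging → rinsing → filtering, so rinsing sits after centrifuging and before filtering.
No other step is forced both after centrifuging and before filtering.

rinsing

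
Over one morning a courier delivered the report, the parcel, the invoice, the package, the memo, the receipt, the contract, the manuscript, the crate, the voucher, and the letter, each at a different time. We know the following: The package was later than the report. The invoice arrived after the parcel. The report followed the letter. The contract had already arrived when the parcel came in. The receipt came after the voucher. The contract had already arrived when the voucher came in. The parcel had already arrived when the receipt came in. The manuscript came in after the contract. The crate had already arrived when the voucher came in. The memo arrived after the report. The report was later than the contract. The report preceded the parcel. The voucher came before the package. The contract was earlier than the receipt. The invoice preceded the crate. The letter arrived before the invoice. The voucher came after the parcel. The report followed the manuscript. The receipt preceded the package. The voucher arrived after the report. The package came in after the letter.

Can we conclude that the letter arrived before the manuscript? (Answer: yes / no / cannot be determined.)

No chain of stated constraints runs from the letter to the manuscript, and none runs from the manuscript to the letter either.
So the relative order of the letter and the manuscript is not fixed by the given facts.

cannot be determined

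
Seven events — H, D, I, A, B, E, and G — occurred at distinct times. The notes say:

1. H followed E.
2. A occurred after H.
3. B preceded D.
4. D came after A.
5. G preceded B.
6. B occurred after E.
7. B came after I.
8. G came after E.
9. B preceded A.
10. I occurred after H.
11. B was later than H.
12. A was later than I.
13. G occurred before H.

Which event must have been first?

E has a chain of constraints placing it before every other event, so E must be first.

E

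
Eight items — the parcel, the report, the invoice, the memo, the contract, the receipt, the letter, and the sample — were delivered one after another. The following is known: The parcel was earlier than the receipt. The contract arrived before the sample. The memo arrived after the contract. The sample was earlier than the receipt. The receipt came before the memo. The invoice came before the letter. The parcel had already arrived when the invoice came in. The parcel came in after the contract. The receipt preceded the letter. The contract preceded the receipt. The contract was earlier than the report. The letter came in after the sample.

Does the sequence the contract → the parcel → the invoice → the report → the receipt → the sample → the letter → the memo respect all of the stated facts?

no

The constraints require the sample before the receipt, but in the proposed sequence the receipt appears ahead of the sample. That one violation is enough.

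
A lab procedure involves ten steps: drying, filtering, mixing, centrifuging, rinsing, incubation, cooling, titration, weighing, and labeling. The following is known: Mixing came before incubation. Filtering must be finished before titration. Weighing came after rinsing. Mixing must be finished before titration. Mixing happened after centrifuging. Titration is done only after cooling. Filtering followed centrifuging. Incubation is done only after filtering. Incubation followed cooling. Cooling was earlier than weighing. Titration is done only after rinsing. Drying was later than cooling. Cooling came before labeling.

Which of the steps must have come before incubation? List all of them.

centrifuging, cooling, filtering, mixing

Directly stated before incubation: cooling, filtering, and mixing.
Centrifuging reaches incubation via centrifuging → filtering → incubation.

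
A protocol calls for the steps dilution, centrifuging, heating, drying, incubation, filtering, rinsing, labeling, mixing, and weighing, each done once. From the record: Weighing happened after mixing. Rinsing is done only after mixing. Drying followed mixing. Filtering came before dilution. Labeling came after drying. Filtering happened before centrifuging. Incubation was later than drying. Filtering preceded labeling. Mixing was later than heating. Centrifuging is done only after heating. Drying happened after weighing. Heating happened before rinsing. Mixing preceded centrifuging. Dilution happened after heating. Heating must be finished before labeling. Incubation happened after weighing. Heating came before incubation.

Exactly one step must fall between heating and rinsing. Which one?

mixing

Tracing the constraints gives heating → mixing → rinsing, so mixing sits after heating and before rinsing.
No other step is forced both after heating and before rinsing.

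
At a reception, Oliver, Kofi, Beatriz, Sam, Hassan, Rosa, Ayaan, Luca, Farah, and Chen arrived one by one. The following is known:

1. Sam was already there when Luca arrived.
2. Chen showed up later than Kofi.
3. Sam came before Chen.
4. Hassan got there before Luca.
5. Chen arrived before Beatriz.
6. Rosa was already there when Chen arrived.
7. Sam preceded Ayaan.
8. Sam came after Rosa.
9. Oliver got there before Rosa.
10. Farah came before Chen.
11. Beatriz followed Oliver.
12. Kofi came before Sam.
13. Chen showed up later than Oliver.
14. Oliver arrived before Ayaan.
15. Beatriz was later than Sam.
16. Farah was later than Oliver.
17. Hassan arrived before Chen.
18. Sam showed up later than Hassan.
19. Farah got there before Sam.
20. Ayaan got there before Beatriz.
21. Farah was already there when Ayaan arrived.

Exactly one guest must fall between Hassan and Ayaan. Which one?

Tracing the constraints gives Hassan → Sam → Ayaan, so Sam sits after Hassan and before Ayaan.
No other guest is forced both after Hassan and before Ayaan.

Sam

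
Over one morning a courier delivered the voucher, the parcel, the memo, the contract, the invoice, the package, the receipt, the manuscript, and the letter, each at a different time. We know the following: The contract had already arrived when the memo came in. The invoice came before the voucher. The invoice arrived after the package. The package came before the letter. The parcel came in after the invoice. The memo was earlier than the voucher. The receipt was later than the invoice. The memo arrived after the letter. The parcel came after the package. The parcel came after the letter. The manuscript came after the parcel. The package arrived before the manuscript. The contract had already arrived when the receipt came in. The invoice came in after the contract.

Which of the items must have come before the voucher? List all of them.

the contract, the invoice, the letter, the memo, the package

Directly stated before the voucher: the invoice and the memo.
The contract reaches the voucher via the contract → the invoice → the voucher.
The letter reaches the voucher via the letter → the memo → the voucher.
The package reaches the voucher via the package → the invoice → the voucher.
No chain forces the manuscript (or any of the others) ahead of the voucher.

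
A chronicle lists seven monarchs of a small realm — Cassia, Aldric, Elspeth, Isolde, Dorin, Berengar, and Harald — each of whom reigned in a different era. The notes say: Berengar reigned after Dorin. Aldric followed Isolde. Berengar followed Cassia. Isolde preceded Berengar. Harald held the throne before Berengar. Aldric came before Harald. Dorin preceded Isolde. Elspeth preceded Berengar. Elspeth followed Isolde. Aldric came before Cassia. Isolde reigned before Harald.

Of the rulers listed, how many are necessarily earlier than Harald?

Directly stated before Harald: Aldric and Isolde.
Dorin reaches Harald via Dorin → Isolde → Harald.
No chain forces Berengar (or any of the others) ahead of Harald.
That's Aldric, Dorin, and Isolde — 3 in all.

3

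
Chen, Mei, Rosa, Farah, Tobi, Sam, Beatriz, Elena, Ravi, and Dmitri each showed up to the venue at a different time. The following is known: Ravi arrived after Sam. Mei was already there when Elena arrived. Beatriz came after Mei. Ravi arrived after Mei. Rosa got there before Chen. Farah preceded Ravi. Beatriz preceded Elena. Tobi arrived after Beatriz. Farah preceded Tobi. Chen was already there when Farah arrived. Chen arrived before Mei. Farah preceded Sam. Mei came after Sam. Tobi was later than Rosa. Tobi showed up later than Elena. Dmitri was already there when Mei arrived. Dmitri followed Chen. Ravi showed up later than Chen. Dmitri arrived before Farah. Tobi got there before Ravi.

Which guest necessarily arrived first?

Rosa

Rosa has a chain of constraints placing them before every other guest, so Rosa must be first.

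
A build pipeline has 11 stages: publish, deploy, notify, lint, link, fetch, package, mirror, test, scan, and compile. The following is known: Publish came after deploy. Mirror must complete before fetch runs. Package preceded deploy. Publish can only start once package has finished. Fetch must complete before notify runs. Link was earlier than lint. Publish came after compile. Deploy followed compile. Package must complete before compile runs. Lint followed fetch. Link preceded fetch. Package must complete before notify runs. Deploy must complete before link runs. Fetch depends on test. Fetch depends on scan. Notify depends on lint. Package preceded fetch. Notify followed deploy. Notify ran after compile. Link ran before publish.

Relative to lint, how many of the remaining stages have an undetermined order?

1

Forced before lint: compile, deploy, fetch, link, mirror, package, scan, and test; forced after lint: notify.
That leaves publish with no forced order relative to lint — 1.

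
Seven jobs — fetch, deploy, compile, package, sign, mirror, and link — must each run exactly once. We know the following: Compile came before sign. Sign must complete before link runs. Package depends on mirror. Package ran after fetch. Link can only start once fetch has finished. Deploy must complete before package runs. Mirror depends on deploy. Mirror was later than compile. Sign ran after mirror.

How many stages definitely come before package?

4

Directly stated before package: deploy, fetch, and mirror.
Compile reaches package via compile → mirror → package.
That's compile, deploy, fetch, and mirror — 4 in all.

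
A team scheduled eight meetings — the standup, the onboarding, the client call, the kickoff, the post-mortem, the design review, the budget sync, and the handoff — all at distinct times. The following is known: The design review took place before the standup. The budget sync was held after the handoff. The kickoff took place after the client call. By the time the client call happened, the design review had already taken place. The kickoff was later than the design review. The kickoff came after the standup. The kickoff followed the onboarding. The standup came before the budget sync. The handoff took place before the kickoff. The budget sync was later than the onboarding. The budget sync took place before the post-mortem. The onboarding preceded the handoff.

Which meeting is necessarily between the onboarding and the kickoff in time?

the handoff

Tracing the constraints gives the onboarding → the handoff → the kickoff, so the handoff sits after the onboarding and before the kickoff.
No other meeting is forced both after the onboarding and before the kickoff.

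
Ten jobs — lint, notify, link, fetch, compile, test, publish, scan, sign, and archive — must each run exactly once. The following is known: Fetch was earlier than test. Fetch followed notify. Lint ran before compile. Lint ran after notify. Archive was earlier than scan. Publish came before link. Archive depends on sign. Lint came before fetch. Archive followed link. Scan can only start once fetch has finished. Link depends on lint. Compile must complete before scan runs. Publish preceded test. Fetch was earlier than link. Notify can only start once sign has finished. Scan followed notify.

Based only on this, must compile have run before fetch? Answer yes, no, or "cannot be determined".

No chain of stated constraints runs from compile to fetch, and none runs from fetch to compile either.
So the relative order of compile and fetch is not fixed by the given facts.

cannot be determined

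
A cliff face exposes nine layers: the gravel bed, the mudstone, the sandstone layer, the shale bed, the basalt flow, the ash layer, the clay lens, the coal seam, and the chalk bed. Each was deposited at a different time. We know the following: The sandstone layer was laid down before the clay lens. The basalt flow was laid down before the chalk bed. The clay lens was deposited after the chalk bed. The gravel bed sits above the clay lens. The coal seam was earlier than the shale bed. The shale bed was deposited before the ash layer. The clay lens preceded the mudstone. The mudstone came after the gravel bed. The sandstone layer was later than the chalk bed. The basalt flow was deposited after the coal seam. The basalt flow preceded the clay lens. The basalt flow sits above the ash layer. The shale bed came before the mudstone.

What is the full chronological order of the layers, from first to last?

The constraints fix every adjacent pair, so only one ordering works:
the coal seam → the shale bed → the ash layer → the basalt flow → the chalk bed → the sandstone layer → the clay lens → the gravel bed → the mudstone.

the coal seam, the shale bed, the ash layer, the basalt flow, the chalk bed, the sandstone layer, the clay lens, the gravel bed, the mudstone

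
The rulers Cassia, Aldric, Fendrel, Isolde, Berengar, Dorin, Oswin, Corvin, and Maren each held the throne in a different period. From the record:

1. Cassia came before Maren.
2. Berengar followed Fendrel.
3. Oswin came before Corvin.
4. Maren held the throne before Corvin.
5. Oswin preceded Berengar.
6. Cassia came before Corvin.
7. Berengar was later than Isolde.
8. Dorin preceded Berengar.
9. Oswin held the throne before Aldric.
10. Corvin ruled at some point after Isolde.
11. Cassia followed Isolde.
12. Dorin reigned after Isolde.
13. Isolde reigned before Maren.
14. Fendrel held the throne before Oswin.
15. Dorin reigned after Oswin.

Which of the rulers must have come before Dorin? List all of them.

Directly stated before Dorin: Isolde and Oswin.
Fendrel reaches Dorin via Fendrel → Oswin → Dorin.
No chain forces Aldric (or any of the others) ahead of Dorin.

Fendrel, Isolde, Oswin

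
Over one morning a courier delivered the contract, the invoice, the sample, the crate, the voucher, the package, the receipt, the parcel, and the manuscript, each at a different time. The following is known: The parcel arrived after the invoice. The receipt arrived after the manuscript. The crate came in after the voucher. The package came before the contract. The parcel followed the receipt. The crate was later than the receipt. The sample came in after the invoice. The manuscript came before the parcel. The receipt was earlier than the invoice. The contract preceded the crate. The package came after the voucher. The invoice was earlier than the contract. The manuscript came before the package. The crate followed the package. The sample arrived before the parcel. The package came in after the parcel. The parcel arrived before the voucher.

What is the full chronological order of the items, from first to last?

The constraints fix every adjacent pair, so only one ordering works:
the manuscript → the receipt → the invoice → the sample → the parcel → the voucher → the package → the contract → the crate.

the manuscript, the receipt, the invoice, the sample, the parcel, the voucher, the package, the contract, the crate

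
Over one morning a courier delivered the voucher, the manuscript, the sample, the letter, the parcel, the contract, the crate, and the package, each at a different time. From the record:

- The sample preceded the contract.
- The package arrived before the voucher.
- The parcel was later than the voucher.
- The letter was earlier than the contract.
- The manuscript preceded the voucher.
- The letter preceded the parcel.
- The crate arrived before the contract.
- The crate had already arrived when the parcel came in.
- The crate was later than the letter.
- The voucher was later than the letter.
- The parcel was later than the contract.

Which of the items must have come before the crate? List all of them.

the letter

Directly stated before the crate: the letter.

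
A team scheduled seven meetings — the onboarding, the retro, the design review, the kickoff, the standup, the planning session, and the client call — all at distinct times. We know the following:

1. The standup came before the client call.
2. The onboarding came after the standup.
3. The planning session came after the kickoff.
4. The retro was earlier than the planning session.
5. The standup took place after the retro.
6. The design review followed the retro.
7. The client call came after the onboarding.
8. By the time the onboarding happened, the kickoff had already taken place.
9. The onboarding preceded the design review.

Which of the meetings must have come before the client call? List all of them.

the kickoff, the onboarding, the retro, the standup

Directly stated before the client call: the onboarding and the standup.
The kickoff reaches the client call via the kickoff → the onboarding → the client call.
The retro reaches the client call via the retro → the standup → the client call.
No chain forces the planning session (or any of the others) ahead of the client call.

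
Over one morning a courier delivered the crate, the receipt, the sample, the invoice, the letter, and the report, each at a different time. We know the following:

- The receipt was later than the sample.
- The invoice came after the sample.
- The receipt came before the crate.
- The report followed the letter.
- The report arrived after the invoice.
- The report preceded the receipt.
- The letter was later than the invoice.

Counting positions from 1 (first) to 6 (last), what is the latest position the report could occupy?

4

The report must come before the crate and the receipt — 2 items forced after it.
Everything else can be placed before the report in some valid order, so the report can sit as late as position 6 − 2 = 4.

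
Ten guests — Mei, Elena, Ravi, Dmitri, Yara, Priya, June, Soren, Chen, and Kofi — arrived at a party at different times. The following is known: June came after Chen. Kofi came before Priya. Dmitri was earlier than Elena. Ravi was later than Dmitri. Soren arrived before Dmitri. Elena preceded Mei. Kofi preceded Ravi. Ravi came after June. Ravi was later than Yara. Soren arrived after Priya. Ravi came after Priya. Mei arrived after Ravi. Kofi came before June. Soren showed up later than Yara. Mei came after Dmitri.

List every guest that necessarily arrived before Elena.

Dmitri, Kofi, Priya, Soren, Yara

Directly stated before Elena: Dmitri.
Kofi reaches Elena via Kofi → Priya → Soren → Dmitri → Elena.
Priya reaches Elena via Priya → Soren → Dmitri → Elena.
Soren reaches Elena via Soren → Dmitri → Elena.
Likewise Yara reaches Elena by chaining the stated constraints.
No chain forces Chen (or any of the others) ahead of Elena.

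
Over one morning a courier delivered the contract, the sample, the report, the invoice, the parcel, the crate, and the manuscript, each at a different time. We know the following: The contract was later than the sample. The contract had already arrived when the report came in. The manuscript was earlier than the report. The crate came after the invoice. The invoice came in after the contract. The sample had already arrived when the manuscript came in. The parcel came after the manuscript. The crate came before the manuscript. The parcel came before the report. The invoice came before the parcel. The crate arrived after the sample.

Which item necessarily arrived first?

the sample

The sample has a chain of constraints placing it before every other item, so the sample must be first.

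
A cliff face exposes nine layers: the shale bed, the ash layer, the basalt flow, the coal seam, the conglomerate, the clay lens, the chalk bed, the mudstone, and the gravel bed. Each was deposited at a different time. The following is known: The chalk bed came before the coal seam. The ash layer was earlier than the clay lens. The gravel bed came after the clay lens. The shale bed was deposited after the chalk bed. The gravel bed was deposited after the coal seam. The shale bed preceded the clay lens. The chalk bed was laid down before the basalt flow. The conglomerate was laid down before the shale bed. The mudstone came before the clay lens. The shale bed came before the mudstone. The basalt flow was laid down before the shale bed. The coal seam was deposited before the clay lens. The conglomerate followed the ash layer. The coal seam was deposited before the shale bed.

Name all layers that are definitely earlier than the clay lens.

the ash layer, the basalt flow, the chalk bed, the coal seam, the conglomerate, the mudstone, the shale bed

Directly stated before the clay lens: the ash layer, the coal seam, the mudstone, and the shale bed.
The basalt flow reaches the clay lens via the basalt flow → the shale bed → the clay lens.
The chalk bed reaches the clay lens via the chalk bed → the shale bed → the clay lens.
The conglomerate reaches the clay lens via the conglomerate → the shale bed → the clay lens.
No chain forces the gravel bed ahead of the clay lens.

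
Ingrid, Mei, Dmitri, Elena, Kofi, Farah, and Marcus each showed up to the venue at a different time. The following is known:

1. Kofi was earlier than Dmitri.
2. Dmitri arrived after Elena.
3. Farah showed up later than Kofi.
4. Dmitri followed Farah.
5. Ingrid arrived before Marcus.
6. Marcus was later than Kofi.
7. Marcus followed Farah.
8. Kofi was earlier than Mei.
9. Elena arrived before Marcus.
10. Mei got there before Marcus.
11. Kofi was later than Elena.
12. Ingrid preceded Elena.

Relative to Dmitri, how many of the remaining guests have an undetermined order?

Forced before Dmitri: Elena, Farah, Ingrid, and Kofi.
That leaves Marcus and Mei with no forced order relative to Dmitri — 2.

2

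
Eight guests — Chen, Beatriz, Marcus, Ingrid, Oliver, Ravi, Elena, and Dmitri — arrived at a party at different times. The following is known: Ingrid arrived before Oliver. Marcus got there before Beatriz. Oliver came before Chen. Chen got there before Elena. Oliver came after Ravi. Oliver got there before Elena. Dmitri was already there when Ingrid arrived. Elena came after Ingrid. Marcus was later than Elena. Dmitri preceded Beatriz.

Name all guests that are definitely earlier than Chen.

Dmitri, Ingrid, Oliver, Ravi

Directly stated before Chen: Oliver.
Dmitri reaches Chen via Dmitri → Ingrid → Oliver → Chen.
Ingrid reaches Chen via Ingrid → Oliver → Chen.
Ravi reaches Chen via Ravi → Oliver → Chen.
No chain forces Marcus (or any of the others) ahead of Chen.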